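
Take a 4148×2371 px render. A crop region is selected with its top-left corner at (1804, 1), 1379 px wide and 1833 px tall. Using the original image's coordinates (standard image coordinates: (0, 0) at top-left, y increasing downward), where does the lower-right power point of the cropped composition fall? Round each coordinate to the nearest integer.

x = 2723 px, y = 1223 px

One third of the crop width 1379 is 459.67 px.
One third of the crop height 1833 is 611.00 px.
The lower-right point is two-thirds across and two-thirds down within the crop:
x = 1804 + 2 × 459.67 ≈ 2723; y = 1 + 2 × 611.00 ≈ 1223.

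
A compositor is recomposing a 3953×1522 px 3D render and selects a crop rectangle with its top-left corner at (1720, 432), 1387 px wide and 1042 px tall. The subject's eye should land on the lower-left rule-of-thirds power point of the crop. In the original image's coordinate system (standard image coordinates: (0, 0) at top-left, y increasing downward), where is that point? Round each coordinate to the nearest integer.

One third of the crop width 1387 is 462.33 px.
One third of the crop height 1042 is 347.33 px.
The lower-left point is one-third across and two-thirds down within the crop:
x = 1720 + 1 × 462.33 ≈ 2182; y = 432 + 2 × 347.33 ≈ 1127.

x = 2182 px, y = 1127 px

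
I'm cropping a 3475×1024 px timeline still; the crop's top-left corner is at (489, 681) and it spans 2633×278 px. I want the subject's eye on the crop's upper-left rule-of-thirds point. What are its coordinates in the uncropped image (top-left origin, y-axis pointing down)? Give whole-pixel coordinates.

One third of the crop width 2633 is 877.67 px.
One third of the crop height 278 is 92.67 px.
The upper-left point is one-third across and one-third down within the crop:
x = 489 + 1 × 877.67 ≈ 1367; y = 681 + 1 × 92.67 ≈ 774.

(1367, 774)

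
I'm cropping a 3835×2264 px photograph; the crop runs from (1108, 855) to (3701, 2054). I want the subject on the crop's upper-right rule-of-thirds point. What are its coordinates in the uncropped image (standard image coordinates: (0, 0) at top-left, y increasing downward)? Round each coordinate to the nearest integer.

Crop width = 3701 − 1108 = 2593 px; one third is 864.33 px.
Crop height = 2054 − 855 = 1199 px; one third is 399.67 px.
The upper-right point is two-thirds across and one-third down within the crop:
x = 1108 + 2 × 864.33 ≈ 2837; y = 855 + 1 × 399.67 ≈ 1255.

(2837, 1255)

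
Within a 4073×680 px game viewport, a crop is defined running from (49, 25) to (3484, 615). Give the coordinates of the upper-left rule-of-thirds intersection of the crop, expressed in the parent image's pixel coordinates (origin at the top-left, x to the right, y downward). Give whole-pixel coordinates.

(1194, 222)

Crop width = 3484 − 49 = 3435 px; one third is 1145.00 px.
Crop height = 615 − 25 = 590 px; one third is 196.67 px.
The upper-left point is one-third across and one-third down within the crop:
x = 49 + 1 × 1145.00 ≈ 1194; y = 25 + 1 × 196.67 ≈ 222.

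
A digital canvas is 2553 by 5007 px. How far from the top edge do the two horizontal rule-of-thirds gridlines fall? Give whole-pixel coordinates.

y = 1669 px and y = 3338 px

5007 / 3 = 1669, so the horizontal lines sit at one and two thirds of 5007.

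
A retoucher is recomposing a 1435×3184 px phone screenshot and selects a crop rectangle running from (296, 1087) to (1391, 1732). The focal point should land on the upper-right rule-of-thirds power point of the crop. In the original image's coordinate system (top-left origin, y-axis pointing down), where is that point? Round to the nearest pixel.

Crop width = 1391 − 296 = 1095 px; one third is 365.00 px.
Crop height = 1732 − 1087 = 645 px; one third is 215.00 px.
The upper-right point is two-thirds across and one-third down within the crop:
x = 296 + 2 × 365.00 ≈ 1026; y = 1087 + 1 × 215.00 ≈ 1302.

(1026, 1302)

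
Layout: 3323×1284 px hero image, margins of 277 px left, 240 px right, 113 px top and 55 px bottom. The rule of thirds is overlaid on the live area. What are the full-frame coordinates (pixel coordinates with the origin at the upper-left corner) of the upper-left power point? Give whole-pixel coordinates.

Content width = 3323 − 277 − 240 = 2806 px; content height = 1284 − 113 − 55 = 1116 px.
Upper-left is one-third across and one-third down within the live area.
x = 277 + 1 × 2806/3 = 277 + 935.33 ≈ 1212
y = 113 + 1 × 1116/3 = 113 + 372.00 ≈ 485

(1212, 485)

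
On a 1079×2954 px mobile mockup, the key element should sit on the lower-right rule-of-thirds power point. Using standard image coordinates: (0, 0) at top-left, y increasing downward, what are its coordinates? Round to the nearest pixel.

The lower-right point sits two-thirds of the way across and two-thirds of the way down.
x = 2 × 1079/3 ≈ 719; y = 2 × 2954/3 ≈ 1969.

x = 719 px, y = 1969 px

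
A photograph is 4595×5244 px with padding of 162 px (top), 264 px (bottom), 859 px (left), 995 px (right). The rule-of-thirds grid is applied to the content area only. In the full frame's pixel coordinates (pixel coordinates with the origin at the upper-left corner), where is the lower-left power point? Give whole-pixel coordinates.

Content width = 4595 − 859 − 995 = 2741 px; content height = 5244 − 162 − 264 = 4818 px.
Lower-left is one-third across and two-thirds down within the content area.
x = 859 + 1 × 2741/3 = 859 + 913.67 ≈ 1773
y = 162 + 2 × 4818/3 = 162 + 3212.00 ≈ 3374

x = 1773 px, y = 3374 px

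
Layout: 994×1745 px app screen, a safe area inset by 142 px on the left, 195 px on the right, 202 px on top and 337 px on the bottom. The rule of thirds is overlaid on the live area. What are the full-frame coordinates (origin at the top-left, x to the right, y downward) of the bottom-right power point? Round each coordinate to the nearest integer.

x = 580 px, y = 1006 px

Content width = 994 − 142 − 195 = 657 px; content height = 1745 − 202 − 337 = 1206 px.
Bottom-right is two-thirds across and two-thirds down within the live area.
x = 142 + 2 × 657/3 = 142 + 438.00 ≈ 580
y = 202 + 2 × 1206/3 = 202 + 804.00 ≈ 1006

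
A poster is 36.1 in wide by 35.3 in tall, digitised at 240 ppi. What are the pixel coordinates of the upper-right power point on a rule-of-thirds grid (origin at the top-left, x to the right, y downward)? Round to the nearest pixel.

In pixels the canvas is 36.1 × 240 = 8664 wide and 35.3 × 240 = 8472 tall.
The upper-right point is two-thirds across and one-third down:
x = 2 × 8664/3 ≈ 5776; y = 1 × 8472/3 ≈ 2824.

(5776, 2824)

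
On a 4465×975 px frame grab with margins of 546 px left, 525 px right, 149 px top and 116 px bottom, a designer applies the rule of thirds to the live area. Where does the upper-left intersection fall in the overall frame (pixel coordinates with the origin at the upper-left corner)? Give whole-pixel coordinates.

Content width = 4465 − 546 − 525 = 3394 px; content height = 975 − 149 − 116 = 710 px.
Upper-left is one-third across and one-third down within the live area.
x = 546 + 1 × 3394/3 = 546 + 1131.33 ≈ 1677
y = 149 + 1 × 710/3 = 149 + 236.67 ≈ 386

x = 1677 px, y = 386 px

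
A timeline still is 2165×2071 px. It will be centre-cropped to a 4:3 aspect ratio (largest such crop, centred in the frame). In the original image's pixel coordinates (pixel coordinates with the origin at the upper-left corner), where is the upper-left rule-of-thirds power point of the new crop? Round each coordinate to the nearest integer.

(722, 765)

2165/2071 < 4/3, so the 4:3 crop keeps the full width 2165 and trims height to 2165 × 3/4 = 1623.75 px.
Top offset = (2071 − 1623.75)/2 = 223.62 px; left offset = 0.
Upper-left is one-third across and one-third down within the crop:
x = 0.00 + 1 × 2165.00/3 ≈ 722; y = 223.62 + 1 × 1623.75/3 ≈ 765.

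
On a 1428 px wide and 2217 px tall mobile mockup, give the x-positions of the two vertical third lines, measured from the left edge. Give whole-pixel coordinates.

x = 476 px and x = 952 px

1428 / 3 = 476, so the vertical lines sit at one and two thirds of 1428.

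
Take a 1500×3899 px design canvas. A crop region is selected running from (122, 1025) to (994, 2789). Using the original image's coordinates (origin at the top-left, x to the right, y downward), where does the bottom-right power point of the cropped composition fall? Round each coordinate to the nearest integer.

x = 703 px, y = 2201 px

Crop width = 994 − 122 = 872 px; one third is 290.67 px.
Crop height = 2789 − 1025 = 1764 px; one third is 588.00 px.
The bottom-right point is two-thirds across and two-thirds down within the crop:
x = 122 + 2 × 290.67 ≈ 703; y = 1025 + 2 × 588.00 ≈ 2201.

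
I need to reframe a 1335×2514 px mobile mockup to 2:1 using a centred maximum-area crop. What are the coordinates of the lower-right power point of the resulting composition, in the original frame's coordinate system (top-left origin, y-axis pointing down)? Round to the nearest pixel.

(890, 1368)

1335/2514 < 2/1, so the 2:1 crop keeps the full width 1335 and trims height to 1335 × 1/2 = 667.50 px.
Top offset = (2514 − 667.50)/2 = 923.25 px; left offset = 0.
Lower-right is two-thirds across and two-thirds down within the crop:
x = 0.00 + 2 × 1335.00/3 ≈ 890; y = 923.25 + 2 × 667.50/3 ≈ 1368.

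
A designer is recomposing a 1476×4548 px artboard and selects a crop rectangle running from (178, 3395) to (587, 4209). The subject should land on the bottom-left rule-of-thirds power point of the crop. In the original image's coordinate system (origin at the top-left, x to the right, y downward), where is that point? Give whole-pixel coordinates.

(314, 3938)

Crop width = 587 − 178 = 409 px; one third is 136.33 px.
Crop height = 4209 − 3395 = 814 px; one third is 271.33 px.
The bottom-left point is one-third across and two-thirds down within the crop:
x = 178 + 1 × 136.33 ≈ 314; y = 3395 + 2 × 271.33 ≈ 3938.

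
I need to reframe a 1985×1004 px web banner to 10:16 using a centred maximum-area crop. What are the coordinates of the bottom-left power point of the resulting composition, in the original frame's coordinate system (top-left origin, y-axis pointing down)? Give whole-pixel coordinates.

1985/1004 > 10/16, so the 10:16 crop keeps the full height 1004 and trims width to 1004 × 10/16 = 627.50 px.
Left offset = (1985 − 627.50)/2 = 678.75 px; top offset = 0.
Bottom-left is one-third across and two-thirds down within the crop:
x = 678.75 + 1 × 627.50/3 ≈ 888; y = 0.00 + 2 × 1004.00/3 ≈ 669.

(888, 669)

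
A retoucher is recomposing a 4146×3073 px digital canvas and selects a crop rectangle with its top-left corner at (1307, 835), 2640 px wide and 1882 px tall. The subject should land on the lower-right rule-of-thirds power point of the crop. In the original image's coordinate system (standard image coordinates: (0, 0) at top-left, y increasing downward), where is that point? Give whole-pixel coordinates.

x = 3067 px, y = 2090 px

One third of the crop width 2640 is 880.00 px.
One third of the crop height 1882 is 627.33 px.
The lower-right point is two-thirds across and two-thirds down within the crop:
x = 1307 + 2 × 880.00 ≈ 3067; y = 835 + 2 × 627.33 ≈ 2090.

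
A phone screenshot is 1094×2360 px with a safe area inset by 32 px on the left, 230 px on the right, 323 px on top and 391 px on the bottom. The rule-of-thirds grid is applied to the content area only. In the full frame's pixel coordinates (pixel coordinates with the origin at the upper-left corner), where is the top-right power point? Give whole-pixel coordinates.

(587, 872)

Content width = 1094 − 32 − 230 = 832 px; content height = 2360 − 323 − 391 = 1646 px.
Top-right is two-thirds across and one-third down within the content area.
x = 32 + 2 × 832/3 = 32 + 554.67 ≈ 587
y = 323 + 1 × 1646/3 = 323 + 548.67 ≈ 872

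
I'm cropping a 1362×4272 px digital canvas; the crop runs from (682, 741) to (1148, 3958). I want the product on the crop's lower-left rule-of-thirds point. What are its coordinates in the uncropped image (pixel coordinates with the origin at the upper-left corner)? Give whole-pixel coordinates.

(837, 2886)

Crop width = 1148 − 682 = 466 px; one third is 155.33 px.
Crop height = 3958 − 741 = 3217 px; one third is 1072.33 px.
The lower-left point is one-third across and two-thirds down within the crop:
x = 682 + 1 × 155.33 ≈ 837; y = 741 + 2 × 1072.33 ≈ 2886.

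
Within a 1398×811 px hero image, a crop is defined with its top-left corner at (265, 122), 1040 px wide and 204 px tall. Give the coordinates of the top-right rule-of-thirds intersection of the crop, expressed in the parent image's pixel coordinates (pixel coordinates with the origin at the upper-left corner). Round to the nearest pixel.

x = 958 px, y = 190 px

One third of the crop width 1040 is 346.67 px.
One third of the crop height 204 is 68.00 px.
The top-right point is two-thirds across and one-third down within the crop:
x = 265 + 2 × 346.67 ≈ 958; y = 122 + 1 × 68.00 ≈ 190.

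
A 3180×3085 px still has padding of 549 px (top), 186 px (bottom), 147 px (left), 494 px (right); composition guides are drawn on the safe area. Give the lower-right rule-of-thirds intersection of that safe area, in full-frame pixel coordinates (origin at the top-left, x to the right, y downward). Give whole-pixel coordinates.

Content width = 3180 − 147 − 494 = 2539 px; content height = 3085 − 549 − 186 = 2350 px.
Lower-right is two-thirds across and two-thirds down within the safe area.
x = 147 + 2 × 2539/3 = 147 + 1692.67 ≈ 1840
y = 549 + 2 × 2350/3 = 549 + 1566.67 ≈ 2116

(1840, 2116)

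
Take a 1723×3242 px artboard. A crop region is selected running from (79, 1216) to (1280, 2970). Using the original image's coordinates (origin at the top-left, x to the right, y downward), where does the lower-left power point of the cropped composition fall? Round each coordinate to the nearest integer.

x = 479 px, y = 2385 px

Crop width = 1280 − 79 = 1201 px; one third is 400.33 px.
Crop height = 2970 − 1216 = 1754 px; one third is 584.67 px.
The lower-left point is one-third across and two-thirds down within the crop:
x = 79 + 1 × 400.33 ≈ 479; y = 1216 + 2 × 584.67 ≈ 2385.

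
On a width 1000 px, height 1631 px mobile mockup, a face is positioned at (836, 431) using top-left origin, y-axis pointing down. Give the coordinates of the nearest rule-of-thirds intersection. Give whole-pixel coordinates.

Third lines: x ∈ {333, 667}, y ∈ {544, 1087}.
836 is closer to x = 667; 431 is closer to y = 544.
So the nearest intersection is the upper-right power point.

x = 667 px, y = 544 px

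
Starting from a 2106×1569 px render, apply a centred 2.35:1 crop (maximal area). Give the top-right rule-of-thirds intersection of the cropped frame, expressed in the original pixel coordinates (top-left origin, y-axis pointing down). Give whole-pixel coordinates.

2106/1569 < 2.35/1, so the 2.35:1 crop keeps the full width 2106 and trims height to 2106 × 1/2.35 = 896.17 px.
Top offset = (1569 − 896.17)/2 = 336.41 px; left offset = 0.
Top-right is two-thirds across and one-third down within the crop:
x = 0.00 + 2 × 2106.00/3 ≈ 1404; y = 336.41 + 1 × 896.17/3 ≈ 635.

(1404, 635)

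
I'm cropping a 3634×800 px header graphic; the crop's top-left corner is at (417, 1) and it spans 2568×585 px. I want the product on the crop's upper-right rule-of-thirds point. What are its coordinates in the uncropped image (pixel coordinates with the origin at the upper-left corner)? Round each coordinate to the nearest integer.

One third of the crop width 2568 is 856.00 px.
One third of the crop height 585 is 195.00 px.
The upper-right point is two-thirds across and one-third down within the crop:
x = 417 + 2 × 856.00 ≈ 2129; y = 1 + 1 × 195.00 ≈ 196.

(2129, 196)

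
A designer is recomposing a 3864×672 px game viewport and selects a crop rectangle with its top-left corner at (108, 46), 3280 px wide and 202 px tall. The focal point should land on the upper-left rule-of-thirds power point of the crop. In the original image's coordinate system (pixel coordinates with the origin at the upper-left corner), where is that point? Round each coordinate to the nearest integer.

One third of the crop width 3280 is 1093.33 px.
One third of the crop height 202 is 67.33 px.
The upper-left point is one-third across and one-third down within the crop:
x = 108 + 1 × 1093.33 ≈ 1201; y = 46 + 1 × 67.33 ≈ 113.

x = 1201 px, y = 113 px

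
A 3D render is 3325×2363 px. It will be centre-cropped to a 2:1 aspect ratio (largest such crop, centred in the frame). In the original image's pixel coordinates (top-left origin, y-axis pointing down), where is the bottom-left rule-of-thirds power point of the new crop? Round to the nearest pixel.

(1108, 1459)

3325/2363 < 2/1, so the 2:1 crop keeps the full width 3325 and trims height to 3325 × 1/2 = 1662.50 px.
Top offset = (2363 − 1662.50)/2 = 350.25 px; left offset = 0.
Bottom-left is one-third across and two-thirds down within the crop:
x = 0.00 + 1 × 3325.00/3 ≈ 1108; y = 350.25 + 2 × 1662.50/3 ≈ 1459.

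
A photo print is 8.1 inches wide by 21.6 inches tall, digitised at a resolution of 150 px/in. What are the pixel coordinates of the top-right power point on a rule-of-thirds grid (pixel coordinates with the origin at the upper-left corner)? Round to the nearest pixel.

In pixels the canvas is 8.1 × 150 = 1215 wide and 21.6 × 150 = 3240 tall.
The top-right point is two-thirds across and one-third down:
x = 2 × 1215/3 ≈ 810; y = 1 × 3240/3 ≈ 1080.

(810, 1080)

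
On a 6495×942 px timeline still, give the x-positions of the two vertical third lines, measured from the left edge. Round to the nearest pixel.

x = 2165 px and x = 4330 px

6495 / 3 = 2165, so the vertical lines sit at one and two thirds of 6495.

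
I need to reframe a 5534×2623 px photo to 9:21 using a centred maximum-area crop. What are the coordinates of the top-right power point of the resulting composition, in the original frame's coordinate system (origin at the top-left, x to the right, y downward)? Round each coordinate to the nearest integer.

(2954, 874)

5534/2623 > 9/21, so the 9:21 crop keeps the full height 2623 and trims width to 2623 × 9/21 = 1124.14 px.
Left offset = (5534 − 1124.14)/2 = 2204.93 px; top offset = 0.
Top-right is two-thirds across and one-third down within the crop:
x = 2204.93 + 2 × 1124.14/3 ≈ 2954; y = 0.00 + 1 × 2623.00/3 ≈ 874.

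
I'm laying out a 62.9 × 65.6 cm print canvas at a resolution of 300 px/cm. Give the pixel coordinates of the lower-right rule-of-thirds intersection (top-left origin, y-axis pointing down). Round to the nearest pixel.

(12580, 13120)

In pixels the canvas is 62.9 × 300 = 18870 wide and 65.6 × 300 = 19680 tall.
The lower-right point is two-thirds across and two-thirds down:
x = 2 × 18870/3 ≈ 12580; y = 2 × 19680/3 ≈ 13120.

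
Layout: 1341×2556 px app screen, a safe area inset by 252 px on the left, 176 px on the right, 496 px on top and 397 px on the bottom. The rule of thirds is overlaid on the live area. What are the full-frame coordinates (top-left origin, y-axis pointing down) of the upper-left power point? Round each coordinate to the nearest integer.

(556, 1050)

Content width = 1341 − 252 − 176 = 913 px; content height = 2556 − 496 − 397 = 1663 px.
Upper-left is one-third across and one-third down within the live area.
x = 252 + 1 × 913/3 = 252 + 304.33 ≈ 556
y = 496 + 1 × 1663/3 = 496 + 554.33 ≈ 1050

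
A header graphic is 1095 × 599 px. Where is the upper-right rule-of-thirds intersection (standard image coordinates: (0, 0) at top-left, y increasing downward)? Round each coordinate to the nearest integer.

The upper-right point sits two-thirds of the way across and one-third of the way down.
x = 2 × 1095/3 ≈ 730; y = 1 × 599/3 ≈ 200.

x = 730 px, y = 200 px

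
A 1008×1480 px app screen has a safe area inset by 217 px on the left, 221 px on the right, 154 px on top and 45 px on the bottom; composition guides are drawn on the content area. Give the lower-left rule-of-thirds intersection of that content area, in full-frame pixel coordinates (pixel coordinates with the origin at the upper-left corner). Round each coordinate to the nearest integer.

Content width = 1008 − 217 − 221 = 570 px; content height = 1480 − 154 − 45 = 1281 px.
Lower-left is one-third across and two-thirds down within the content area.
x = 217 + 1 × 570/3 = 217 + 190.00 ≈ 407
y = 154 + 2 × 1281/3 = 154 + 854.00 ≈ 1008

x = 407 px, y = 1008 px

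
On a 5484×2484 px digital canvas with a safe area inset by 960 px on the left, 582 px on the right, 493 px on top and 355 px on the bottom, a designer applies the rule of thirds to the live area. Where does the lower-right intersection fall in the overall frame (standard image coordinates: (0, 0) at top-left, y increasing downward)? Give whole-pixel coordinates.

(3588, 1584)

Content width = 5484 − 960 − 582 = 3942 px; content height = 2484 − 493 − 355 = 1636 px.
Lower-right is two-thirds across and two-thirds down within the live area.
x = 960 + 2 × 3942/3 = 960 + 2628.00 ≈ 3588
y = 493 + 2 × 1636/3 = 493 + 1090.67 ≈ 1584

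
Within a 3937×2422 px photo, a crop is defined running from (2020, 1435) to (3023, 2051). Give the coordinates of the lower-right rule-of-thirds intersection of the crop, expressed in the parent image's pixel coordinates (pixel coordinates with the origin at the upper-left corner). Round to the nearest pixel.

(2689, 1846)

Crop width = 3023 − 2020 = 1003 px; one third is 334.33 px.
Crop height = 2051 − 1435 = 616 px; one third is 205.33 px.
The lower-right point is two-thirds across and two-thirds down within the crop:
x = 2020 + 2 × 334.33 ≈ 2689; y = 1435 + 2 × 205.33 ≈ 1846.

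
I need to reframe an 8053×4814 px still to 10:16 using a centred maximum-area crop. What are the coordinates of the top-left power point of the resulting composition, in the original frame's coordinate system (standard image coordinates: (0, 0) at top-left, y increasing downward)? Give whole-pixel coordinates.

x = 3525 px, y = 1605 px

8053/4814 > 10/16, so the 10:16 crop keeps the full height 4814 and trims width to 4814 × 10/16 = 3008.75 px.
Left offset = (8053 − 3008.75)/2 = 2522.12 px; top offset = 0.
Top-left is one-third across and one-third down within the crop:
x = 2522.12 + 1 × 3008.75/3 ≈ 3525; y = 0.00 + 1 × 4814.00/3 ≈ 1605.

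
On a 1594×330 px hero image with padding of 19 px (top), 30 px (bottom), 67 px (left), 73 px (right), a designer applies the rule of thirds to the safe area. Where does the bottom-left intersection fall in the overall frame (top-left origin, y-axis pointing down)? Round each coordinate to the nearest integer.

x = 552 px, y = 206 px

Content width = 1594 − 67 − 73 = 1454 px; content height = 330 − 19 − 30 = 281 px.
Bottom-left is one-third across and two-thirds down within the safe area.
x = 67 + 1 × 1454/3 = 67 + 484.67 ≈ 552
y = 19 + 2 × 281/3 = 19 + 187.33 ≈ 206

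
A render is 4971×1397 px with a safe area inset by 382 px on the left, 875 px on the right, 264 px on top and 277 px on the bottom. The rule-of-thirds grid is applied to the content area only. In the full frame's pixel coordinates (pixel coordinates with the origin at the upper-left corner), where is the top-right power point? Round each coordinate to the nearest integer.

x = 2858 px, y = 549 px

Content width = 4971 − 382 − 875 = 3714 px; content height = 1397 − 264 − 277 = 856 px.
Top-right is two-thirds across and one-third down within the content area.
x = 382 + 2 × 3714/3 = 382 + 2476.00 ≈ 2858
y = 264 + 1 × 856/3 = 264 + 285.33 ≈ 549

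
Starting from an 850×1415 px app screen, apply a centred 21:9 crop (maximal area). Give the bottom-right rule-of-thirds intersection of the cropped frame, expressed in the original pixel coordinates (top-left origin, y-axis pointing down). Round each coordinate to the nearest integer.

(567, 768)

850/1415 < 21/9, so the 21:9 crop keeps the full width 850 and trims height to 850 × 9/21 = 364.29 px.
Top offset = (1415 − 364.29)/2 = 525.36 px; left offset = 0.
Bottom-right is two-thirds across and two-thirds down within the crop:
x = 0.00 + 2 × 850.00/3 ≈ 567; y = 525.36 + 2 × 364.29/3 ≈ 768.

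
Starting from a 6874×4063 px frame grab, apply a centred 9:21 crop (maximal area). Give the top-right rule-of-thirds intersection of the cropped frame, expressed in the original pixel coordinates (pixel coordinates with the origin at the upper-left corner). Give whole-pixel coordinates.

(3727, 1354)

6874/4063 > 9/21, so the 9:21 crop keeps the full height 4063 and trims width to 4063 × 9/21 = 1741.29 px.
Left offset = (6874 − 1741.29)/2 = 2566.36 px; top offset = 0.
Top-right is two-thirds across and one-third down within the crop:
x = 2566.36 + 2 × 1741.29/3 ≈ 3727; y = 0.00 + 1 × 4063.00/3 ≈ 1354.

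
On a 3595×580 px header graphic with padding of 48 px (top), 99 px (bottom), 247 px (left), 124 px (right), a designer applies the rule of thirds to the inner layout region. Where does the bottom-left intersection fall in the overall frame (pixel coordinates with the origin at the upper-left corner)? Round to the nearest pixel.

Content width = 3595 − 247 − 124 = 3224 px; content height = 580 − 48 − 99 = 433 px.
Bottom-left is one-third across and two-thirds down within the inner layout region.
x = 247 + 1 × 3224/3 = 247 + 1074.67 ≈ 1322
y = 48 + 2 × 433/3 = 48 + 288.67 ≈ 337

x = 1322 px, y = 337 px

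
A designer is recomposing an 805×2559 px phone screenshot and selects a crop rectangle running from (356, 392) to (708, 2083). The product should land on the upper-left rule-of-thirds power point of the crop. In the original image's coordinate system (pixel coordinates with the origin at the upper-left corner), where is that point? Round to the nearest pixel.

Crop width = 708 − 356 = 352 px; one third is 117.33 px.
Crop height = 2083 − 392 = 1691 px; one third is 563.67 px.
The upper-left point is one-third across and one-third down within the crop:
x = 356 + 1 × 117.33 ≈ 473; y = 392 + 1 × 563.67 ≈ 956.

(473, 956)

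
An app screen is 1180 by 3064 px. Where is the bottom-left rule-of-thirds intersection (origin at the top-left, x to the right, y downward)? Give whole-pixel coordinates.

The bottom-left point sits one-third of the way across and two-thirds of the way down.
x = 1 × 1180/3 ≈ 393; y = 2 × 3064/3 ≈ 2043.

(393, 2043)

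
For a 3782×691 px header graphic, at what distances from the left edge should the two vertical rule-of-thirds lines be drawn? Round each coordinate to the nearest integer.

3782 / 3 = 1260.67, so the vertical lines sit at one and two thirds of 3782.

x = 1261 px and x = 2521 px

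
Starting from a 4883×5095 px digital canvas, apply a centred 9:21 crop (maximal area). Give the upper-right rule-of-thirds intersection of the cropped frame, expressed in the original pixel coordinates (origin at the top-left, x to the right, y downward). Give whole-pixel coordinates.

4883/5095 > 9/21, so the 9:21 crop keeps the full height 5095 and trims width to 5095 × 9/21 = 2183.57 px.
Left offset = (4883 − 2183.57)/2 = 1349.71 px; top offset = 0.
Upper-right is two-thirds across and one-third down within the crop:
x = 1349.71 + 2 × 2183.57/3 ≈ 2805; y = 0.00 + 1 × 5095.00/3 ≈ 1698.

(2805, 1698)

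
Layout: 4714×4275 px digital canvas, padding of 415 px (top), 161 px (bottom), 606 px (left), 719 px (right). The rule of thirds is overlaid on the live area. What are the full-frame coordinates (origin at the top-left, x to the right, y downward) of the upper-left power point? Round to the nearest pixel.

x = 1736 px, y = 1648 px

Content width = 4714 − 606 − 719 = 3389 px; content height = 4275 − 415 − 161 = 3699 px.
Upper-left is one-third across and one-third down within the live area.
x = 606 + 1 × 3389/3 = 606 + 1129.67 ≈ 1736
y = 415 + 1 × 3699/3 = 415 + 1233.00 ≈ 1648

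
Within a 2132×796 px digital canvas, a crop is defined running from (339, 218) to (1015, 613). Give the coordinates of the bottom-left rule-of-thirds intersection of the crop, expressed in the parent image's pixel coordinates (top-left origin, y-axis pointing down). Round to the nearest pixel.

(564, 481)

Crop width = 1015 − 339 = 676 px; one third is 225.33 px.
Crop height = 613 − 218 = 395 px; one third is 131.67 px.
The bottom-left point is one-third across and two-thirds down within the crop:
x = 339 + 1 × 225.33 ≈ 564; y = 218 + 2 × 131.67 ≈ 481.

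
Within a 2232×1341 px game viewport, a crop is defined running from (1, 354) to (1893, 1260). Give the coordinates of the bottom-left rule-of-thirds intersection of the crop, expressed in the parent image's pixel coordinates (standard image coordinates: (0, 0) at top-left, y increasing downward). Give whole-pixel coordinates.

x = 632 px, y = 958 px

Crop width = 1893 − 1 = 1892 px; one third is 630.67 px.
Crop height = 1260 − 354 = 906 px; one third is 302.00 px.
The bottom-left point is one-third across and two-thirds down within the crop:
x = 1 + 1 × 630.67 ≈ 632; y = 354 + 2 × 302.00 ≈ 958.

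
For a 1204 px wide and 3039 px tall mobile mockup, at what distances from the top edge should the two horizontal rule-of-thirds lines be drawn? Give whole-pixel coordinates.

y = 1013 px and y = 2026 px

3039 / 3 = 1013, so the horizontal lines sit at one and two thirds of 3039.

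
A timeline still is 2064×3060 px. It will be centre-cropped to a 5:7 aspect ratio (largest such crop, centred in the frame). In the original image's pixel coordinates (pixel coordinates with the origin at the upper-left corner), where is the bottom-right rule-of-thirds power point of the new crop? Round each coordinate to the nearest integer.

2064/3060 < 5/7, so the 5:7 crop keeps the full width 2064 and trims height to 2064 × 7/5 = 2889.60 px.
Top offset = (3060 − 2889.60)/2 = 85.20 px; left offset = 0.
Bottom-right is two-thirds across and two-thirds down within the crop:
x = 0.00 + 2 × 2064.00/3 ≈ 1376; y = 85.20 + 2 × 2889.60/3 ≈ 2012.

x = 1376 px, y = 2012 px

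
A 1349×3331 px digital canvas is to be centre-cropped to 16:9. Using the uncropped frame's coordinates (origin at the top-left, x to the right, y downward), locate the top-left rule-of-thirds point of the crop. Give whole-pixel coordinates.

x = 450 px, y = 1539 px

1349/3331 < 16/9, so the 16:9 crop keeps the full width 1349 and trims height to 1349 × 9/16 = 758.81 px.
Top offset = (3331 − 758.81)/2 = 1286.09 px; left offset = 0.
Top-left is one-third across and one-third down within the crop:
x = 0.00 + 1 × 1349.00/3 ≈ 450; y = 1286.09 + 1 × 758.81/3 ≈ 1539.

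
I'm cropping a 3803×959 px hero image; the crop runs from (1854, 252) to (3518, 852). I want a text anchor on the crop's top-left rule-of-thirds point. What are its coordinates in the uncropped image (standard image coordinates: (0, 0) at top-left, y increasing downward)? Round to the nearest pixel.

Crop width = 3518 − 1854 = 1664 px; one third is 554.67 px.
Crop height = 852 − 252 = 600 px; one third is 200.00 px.
The top-left point is one-third across and one-third down within the crop:
x = 1854 + 1 × 554.67 ≈ 2409; y = 252 + 1 × 200.00 ≈ 452.

x = 2409 px, y = 452 px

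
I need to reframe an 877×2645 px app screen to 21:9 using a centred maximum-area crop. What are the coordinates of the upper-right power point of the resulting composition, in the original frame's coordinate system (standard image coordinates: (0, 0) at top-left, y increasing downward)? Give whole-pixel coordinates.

(585, 1260)

877/2645 < 21/9, so the 21:9 crop keeps the full width 877 and trims height to 877 × 9/21 = 375.86 px.
Top offset = (2645 − 375.86)/2 = 1134.57 px; left offset = 0.
Upper-right is two-thirds across and one-third down within the crop:
x = 0.00 + 2 × 877.00/3 ≈ 585; y = 1134.57 + 1 × 375.86/3 ≈ 1260.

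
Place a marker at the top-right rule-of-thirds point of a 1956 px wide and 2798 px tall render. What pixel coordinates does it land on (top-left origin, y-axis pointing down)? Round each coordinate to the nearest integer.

(1304, 933)

The top-right point sits two-thirds of the way across and one-third of the way down.
x = 2 × 1956/3 ≈ 1304; y = 1 × 2798/3 ≈ 933.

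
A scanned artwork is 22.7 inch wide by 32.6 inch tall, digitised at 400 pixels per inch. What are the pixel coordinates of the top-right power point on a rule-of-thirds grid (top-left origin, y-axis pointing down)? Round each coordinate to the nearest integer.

In pixels the canvas is 22.7 × 400 = 9080 wide and 32.6 × 400 = 13040 tall.
The top-right point is two-thirds across and one-third down:
x = 2 × 9080/3 ≈ 6053; y = 1 × 13040/3 ≈ 4347.

(6053, 4347)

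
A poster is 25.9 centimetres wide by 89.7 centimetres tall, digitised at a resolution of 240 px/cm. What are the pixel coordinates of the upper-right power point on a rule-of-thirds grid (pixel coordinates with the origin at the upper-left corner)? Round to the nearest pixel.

x = 4144 px, y = 7176 px

In pixels the canvas is 25.9 × 240 = 6216 wide and 89.7 × 240 = 21528 tall.
The upper-right point is two-thirds across and one-third down:
x = 2 × 6216/3 ≈ 4144; y = 1 × 21528/3 ≈ 7176.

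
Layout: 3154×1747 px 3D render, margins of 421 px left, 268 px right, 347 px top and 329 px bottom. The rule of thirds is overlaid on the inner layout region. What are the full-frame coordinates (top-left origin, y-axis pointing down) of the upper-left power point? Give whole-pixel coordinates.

Content width = 3154 − 421 − 268 = 2465 px; content height = 1747 − 347 − 329 = 1071 px.
Upper-left is one-third across and one-third down within the inner layout region.
x = 421 + 1 × 2465/3 = 421 + 821.67 ≈ 1243
y = 347 + 1 × 1071/3 = 347 + 357.00 ≈ 704

x = 1243 px, y = 704 px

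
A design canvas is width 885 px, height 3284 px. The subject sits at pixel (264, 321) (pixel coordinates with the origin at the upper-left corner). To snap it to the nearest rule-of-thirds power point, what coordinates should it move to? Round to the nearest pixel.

Third lines: x ∈ {295, 590}, y ∈ {1095, 2189}.
264 is closer to x = 295; 321 is closer to y = 1095.
So the nearest intersection is the upper-left power point.

x = 295 px, y = 1095 px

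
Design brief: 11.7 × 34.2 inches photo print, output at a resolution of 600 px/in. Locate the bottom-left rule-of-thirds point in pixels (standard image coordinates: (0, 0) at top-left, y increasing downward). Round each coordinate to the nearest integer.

In pixels the canvas is 11.7 × 600 = 7020 wide and 34.2 × 600 = 20520 tall.
The bottom-left point is one-third across and two-thirds down:
x = 1 × 7020/3 ≈ 2340; y = 2 × 20520/3 ≈ 13680.

(2340, 13680)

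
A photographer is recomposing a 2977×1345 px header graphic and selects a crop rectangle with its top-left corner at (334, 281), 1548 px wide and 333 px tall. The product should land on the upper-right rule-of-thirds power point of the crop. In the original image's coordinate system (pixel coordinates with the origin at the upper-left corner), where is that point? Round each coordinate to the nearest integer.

(1366, 392)

One third of the crop width 1548 is 516.00 px.
One third of the crop height 333 is 111.00 px.
The upper-right point is two-thirds across and one-third down within the crop:
x = 334 + 2 × 516.00 ≈ 1366; y = 281 + 1 × 111.00 ≈ 392.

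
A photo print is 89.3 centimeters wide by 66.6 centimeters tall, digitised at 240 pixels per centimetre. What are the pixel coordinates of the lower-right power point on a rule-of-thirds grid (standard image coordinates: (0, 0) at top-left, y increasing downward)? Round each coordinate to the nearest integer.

In pixels the canvas is 89.3 × 240 = 21432 wide and 66.6 × 240 = 15984 tall.
The lower-right point is two-thirds across and two-thirds down:
x = 2 × 21432/3 ≈ 14288; y = 2 × 15984/3 ≈ 10656.

(14288, 10656)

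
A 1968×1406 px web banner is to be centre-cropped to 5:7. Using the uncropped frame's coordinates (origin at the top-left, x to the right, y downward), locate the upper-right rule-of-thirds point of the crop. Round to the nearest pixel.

1968/1406 > 5/7, so the 5:7 crop keeps the full height 1406 and trims width to 1406 × 5/7 = 1004.29 px.
Left offset = (1968 − 1004.29)/2 = 481.86 px; top offset = 0.
Upper-right is two-thirds across and one-third down within the crop:
x = 481.86 + 2 × 1004.29/3 ≈ 1151; y = 0.00 + 1 × 1406.00/3 ≈ 469.

(1151, 469)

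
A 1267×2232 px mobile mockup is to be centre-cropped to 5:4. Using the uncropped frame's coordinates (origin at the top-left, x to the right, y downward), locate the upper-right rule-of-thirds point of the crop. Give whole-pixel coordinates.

1267/2232 < 5/4, so the 5:4 crop keeps the full width 1267 and trims height to 1267 × 4/5 = 1013.60 px.
Top offset = (2232 − 1013.60)/2 = 609.20 px; left offset = 0.
Upper-right is two-thirds across and one-third down within the crop:
x = 0.00 + 2 × 1267.00/3 ≈ 845; y = 609.20 + 1 × 1013.60/3 ≈ 947.

x = 845 px, y = 947 px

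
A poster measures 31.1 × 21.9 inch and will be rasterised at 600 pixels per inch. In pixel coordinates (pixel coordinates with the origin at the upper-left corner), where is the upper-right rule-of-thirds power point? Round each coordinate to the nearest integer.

In pixels the canvas is 31.1 × 600 = 18660 wide and 21.9 × 600 = 13140 tall.
The upper-right point is two-thirds across and one-third down:
x = 2 × 18660/3 ≈ 12440; y = 1 × 13140/3 ≈ 4380.

(12440, 4380)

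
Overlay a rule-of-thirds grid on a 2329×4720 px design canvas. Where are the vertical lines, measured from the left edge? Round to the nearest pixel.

776 px and 1553 px

2329 / 3 = 776.33, so the vertical lines sit at one and two thirds of 2329.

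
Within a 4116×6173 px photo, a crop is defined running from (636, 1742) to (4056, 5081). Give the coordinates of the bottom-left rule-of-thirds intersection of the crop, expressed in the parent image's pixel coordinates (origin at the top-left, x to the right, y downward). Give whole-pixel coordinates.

(1776, 3968)

Crop width = 4056 − 636 = 3420 px; one third is 1140.00 px.
Crop height = 5081 − 1742 = 3339 px; one third is 1113.00 px.
The bottom-left point is one-third across and two-thirds down within the crop:
x = 636 + 1 × 1140.00 ≈ 1776; y = 1742 + 2 × 1113.00 ≈ 3968.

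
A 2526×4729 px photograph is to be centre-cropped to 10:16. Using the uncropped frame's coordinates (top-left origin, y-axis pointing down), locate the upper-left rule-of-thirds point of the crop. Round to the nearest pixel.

x = 842 px, y = 1691 px

2526/4729 < 10/16, so the 10:16 crop keeps the full width 2526 and trims height to 2526 × 16/10 = 4041.60 px.
Top offset = (4729 − 4041.60)/2 = 343.70 px; left offset = 0.
Upper-left is one-third across and one-third down within the crop:
x = 0.00 + 1 × 2526.00/3 ≈ 842; y = 343.70 + 1 × 4041.60/3 ≈ 1691.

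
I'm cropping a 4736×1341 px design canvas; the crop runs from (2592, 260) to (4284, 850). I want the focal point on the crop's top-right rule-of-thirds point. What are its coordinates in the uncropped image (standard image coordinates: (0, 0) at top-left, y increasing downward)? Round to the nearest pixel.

(3720, 457)

Crop width = 4284 − 2592 = 1692 px; one third is 564.00 px.
Crop height = 850 − 260 = 590 px; one third is 196.67 px.
The top-right point is two-thirds across and one-third down within the crop:
x = 2592 + 2 × 564.00 ≈ 3720; y = 260 + 1 × 196.67 ≈ 457.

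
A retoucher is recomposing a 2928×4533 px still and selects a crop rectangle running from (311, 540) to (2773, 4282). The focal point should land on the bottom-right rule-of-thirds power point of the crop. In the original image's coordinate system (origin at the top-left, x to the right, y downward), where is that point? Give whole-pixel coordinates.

x = 1952 px, y = 3035 px

Crop width = 2773 − 311 = 2462 px; one third is 820.67 px.
Crop height = 4282 − 540 = 3742 px; one third is 1247.33 px.
The bottom-right point is two-thirds across and two-thirds down within the crop:
x = 311 + 2 × 820.67 ≈ 1952; y = 540 + 2 × 1247.33 ≈ 3035.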